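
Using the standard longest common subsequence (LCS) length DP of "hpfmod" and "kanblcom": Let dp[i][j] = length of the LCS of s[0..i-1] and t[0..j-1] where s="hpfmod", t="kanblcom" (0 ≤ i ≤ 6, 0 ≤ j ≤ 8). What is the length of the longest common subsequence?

1

   ''  k  a  n  b  l  c  o  m
''  0  0  0  0  0  0  0  0  0
 h  0  0  0  0  0  0  0  0  0
 p  0  0  0  0  0  0  0  0  0
 f  0  0  0  0  0  0  0  0  0
 m  0  0  0  0  0  0  0  0  1
 o  0  0  0  0  0  0  0  1  1
 d  0  0  0  0  0  0  0  1  1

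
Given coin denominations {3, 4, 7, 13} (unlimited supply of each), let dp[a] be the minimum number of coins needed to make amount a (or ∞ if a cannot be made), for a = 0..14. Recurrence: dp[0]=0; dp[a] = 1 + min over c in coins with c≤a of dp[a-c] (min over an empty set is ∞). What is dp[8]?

2

 a  0  1  2  3  4  5  6  7  8  9 10 11 12 13 14
dp  0  -  -  1  1  -  2  1  2  3  2  2  3  1  2
(- denotes ∞ / unreachable)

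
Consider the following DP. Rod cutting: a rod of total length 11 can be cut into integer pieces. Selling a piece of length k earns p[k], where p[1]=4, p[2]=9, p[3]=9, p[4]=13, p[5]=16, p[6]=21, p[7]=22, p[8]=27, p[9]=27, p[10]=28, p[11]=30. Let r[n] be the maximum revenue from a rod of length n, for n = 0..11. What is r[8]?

36

   n    0    1    2    3    4    5    6    7    8    9   10   11
r[n]    0    4    9   13   18   22   27   31   36   40   45   49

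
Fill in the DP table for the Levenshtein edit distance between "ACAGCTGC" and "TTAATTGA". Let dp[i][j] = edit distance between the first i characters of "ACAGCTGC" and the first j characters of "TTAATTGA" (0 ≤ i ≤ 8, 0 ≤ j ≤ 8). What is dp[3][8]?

   ''  T  T  A  A  T  T  G  A
''  0  1  2  3  4  5  6  7  8
 A  1  1  2  2  3  4  5  6  7
 C  2  2  2  3  3  4  5  6  7
 A  3  3  3  2  3  4  5  6  6
 G  4  4  4  3  3  4  5  5  6
 C  5  5  5  4  4  4  5  6  6
 T  6  5  5  5  5  4  4  5  6
 G  7  6  6  6  6  5  5  4  5
 C  8  7  7  7  7  6  6  5  5

6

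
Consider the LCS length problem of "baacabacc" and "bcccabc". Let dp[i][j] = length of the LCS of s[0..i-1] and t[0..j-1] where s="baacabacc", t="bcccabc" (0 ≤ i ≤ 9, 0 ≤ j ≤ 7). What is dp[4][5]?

2

   ''  b  c  c  c  a  b  c
''  0  0  0  0  0  0  0  0
 b  0  1  1  1  1  1  1  1
 a  0  1  1  1  1  2  2  2
 a  0  1  1  1  1  2  2  2
 c  0  1  2  2  2  2  2  3
 a  0  1  2  2  2  3  3  3
 b  0  1  2  2  2  3  4  4
 a  0  1  2  2  2  3  4  4
 c  0  1  2  3  3  3  4  5
 c  0  1  2  3  4  4  4  5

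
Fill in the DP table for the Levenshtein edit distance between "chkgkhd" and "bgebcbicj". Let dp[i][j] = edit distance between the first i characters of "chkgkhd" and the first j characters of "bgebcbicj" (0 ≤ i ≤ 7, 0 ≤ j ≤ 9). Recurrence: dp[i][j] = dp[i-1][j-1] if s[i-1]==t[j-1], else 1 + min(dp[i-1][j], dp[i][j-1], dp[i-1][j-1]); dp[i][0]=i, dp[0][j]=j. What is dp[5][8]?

   ''  b  g  e  b  c  b  i  c  j
''  0  1  2  3  4  5  6  7  8  9
 c  1  1  2  3  4  4  5  6  7  8
 h  2  2  2  3  4  5  5  6  7  8
 k  3  3  3  3  4  5  6  6  7  8
 g  4  4  3  4  4  5  6  7  7  8
 k  5  5  4  4  5  5  6  7  8  8
 h  6  6  5  5  5  6  6  7  8  9
 d  7  7  6  6  6  6  7  7  8  9

8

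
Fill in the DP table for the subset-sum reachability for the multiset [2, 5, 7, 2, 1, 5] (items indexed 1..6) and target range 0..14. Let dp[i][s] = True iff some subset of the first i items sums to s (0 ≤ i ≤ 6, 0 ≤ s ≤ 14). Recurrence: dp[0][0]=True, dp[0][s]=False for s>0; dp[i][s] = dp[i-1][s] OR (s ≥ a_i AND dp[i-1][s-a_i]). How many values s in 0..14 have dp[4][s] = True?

9

i\s   0   1   2   3   4   5   6   7   8   9  10  11  12  13  14
  0   T   F   F   F   F   F   F   F   F   F   F   F   F   F   F
  1   T   F   T   F   F   F   F   F   F   F   F   F   F   F   F
  2   T   F   T   F   F   T   F   T   F   F   F   F   F   F   F
  3   T   F   T   F   F   T   F   T   F   T   F   F   T   F   T
  4   T   F   T   F   T   T   F   T   F   T   F   T   T   F   T
  5   T   T   T   T   T   T   T   T   T   T   T   T   T   T   T
  6   T   T   T   T   T   T   T   T   T   T   T   T   T   T   T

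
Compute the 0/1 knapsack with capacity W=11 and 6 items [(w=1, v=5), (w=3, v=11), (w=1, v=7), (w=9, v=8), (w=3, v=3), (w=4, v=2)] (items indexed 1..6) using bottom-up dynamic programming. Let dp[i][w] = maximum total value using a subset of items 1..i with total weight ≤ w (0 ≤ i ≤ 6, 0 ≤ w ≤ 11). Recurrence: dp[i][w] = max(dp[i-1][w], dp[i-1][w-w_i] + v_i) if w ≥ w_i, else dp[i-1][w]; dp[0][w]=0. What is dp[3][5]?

i\w   0   1   2   3   4   5   6   7   8   9  10  11
  0   0   0   0   0   0   0   0   0   0   0   0   0
  1   0   5   5   5   5   5   5   5   5   5   5   5
  2   0   5   5  11  16  16  16  16  16  16  16  16
  3   0   7  12  12  18  23  23  23  23  23  23  23
  4   0   7  12  12  18  23  23  23  23  23  23  23
  5   0   7  12  12  18  23  23  23  26  26  26  26
  6   0   7  12  12  18  23  23  23  26  26  26  26

23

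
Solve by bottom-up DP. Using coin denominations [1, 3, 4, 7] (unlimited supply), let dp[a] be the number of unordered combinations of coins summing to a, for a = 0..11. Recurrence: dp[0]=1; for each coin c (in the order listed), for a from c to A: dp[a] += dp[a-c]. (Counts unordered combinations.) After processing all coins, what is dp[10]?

after  coin     0     1     2     3     4     5     6     7     8     9    10    11
          1     1     1     1     1     1     1     1     1     1     1     1     1
          3     1     1     1     2     2     2     3     3     3     4     4     4
          4     1     1     1     2     3     3     4     5     6     7     8     9
          7     1     1     1     2     3     3     4     6     7     8    10    12

10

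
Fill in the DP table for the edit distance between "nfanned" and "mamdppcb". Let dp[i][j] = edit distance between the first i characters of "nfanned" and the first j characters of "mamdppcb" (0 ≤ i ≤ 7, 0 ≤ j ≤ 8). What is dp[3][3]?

   ''  m  a  m  d  p  p  c  b
''  0  1  2  3  4  5  6  7  8
 n  1  1  2  3  4  5  6  7  8
 f  2  2  2  3  4  5  6  7  8
 a  3  3  2  3  4  5  6  7  8
 n  4  4  3  3  4  5  6  7  8
 n  5  5  4  4  4  5  6  7  8
 e  6  6  5  5  5  5  6  7  8
 d  7  7  6  6  5  6  6  7  8

3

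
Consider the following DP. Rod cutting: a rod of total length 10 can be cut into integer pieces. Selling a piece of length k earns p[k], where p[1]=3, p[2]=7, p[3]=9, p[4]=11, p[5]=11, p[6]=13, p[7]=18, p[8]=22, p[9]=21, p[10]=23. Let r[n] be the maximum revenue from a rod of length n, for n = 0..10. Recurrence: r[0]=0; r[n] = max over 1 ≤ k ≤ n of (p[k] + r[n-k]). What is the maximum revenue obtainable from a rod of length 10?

35

   n    0    1    2    3    4    5    6    7    8    9   10
r[n]    0    3    7   10   14   17   21   24   28   31   35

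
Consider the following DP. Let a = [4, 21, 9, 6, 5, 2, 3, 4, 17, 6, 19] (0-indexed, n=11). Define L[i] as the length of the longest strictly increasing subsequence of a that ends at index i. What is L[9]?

   i    0    1    2    3    4    5    6    7    8    9   10
a[i]    4   21    9    6    5    2    3    4   17    6   19
L[i]    1    2    2    2    2    1    2    3    4    4    5

4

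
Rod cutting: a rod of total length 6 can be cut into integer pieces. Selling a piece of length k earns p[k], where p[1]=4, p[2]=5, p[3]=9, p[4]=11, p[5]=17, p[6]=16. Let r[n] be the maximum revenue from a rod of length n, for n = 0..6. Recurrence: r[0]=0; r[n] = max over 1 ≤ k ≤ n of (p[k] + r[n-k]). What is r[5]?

20

   n    0    1    2    3    4    5    6
r[n]    0    4    8   12   16   20   24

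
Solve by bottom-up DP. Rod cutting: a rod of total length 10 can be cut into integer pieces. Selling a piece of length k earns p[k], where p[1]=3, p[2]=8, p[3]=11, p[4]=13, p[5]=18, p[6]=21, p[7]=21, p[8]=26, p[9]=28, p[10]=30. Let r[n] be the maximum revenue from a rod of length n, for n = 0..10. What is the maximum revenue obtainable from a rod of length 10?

40

   n    0    1    2    3    4    5    6    7    8    9   10
r[n]    0    3    8   11   16   19   24   27   32   35   40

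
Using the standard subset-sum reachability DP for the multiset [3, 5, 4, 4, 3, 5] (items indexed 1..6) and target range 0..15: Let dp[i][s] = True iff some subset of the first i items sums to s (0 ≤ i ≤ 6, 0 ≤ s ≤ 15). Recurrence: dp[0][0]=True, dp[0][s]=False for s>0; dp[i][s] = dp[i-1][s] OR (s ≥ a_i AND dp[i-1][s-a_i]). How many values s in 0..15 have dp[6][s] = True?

i\s   0   1   2   3   4   5   6   7   8   9  10  11  12  13  14  15
  0   T   F   F   F   F   F   F   F   F   F   F   F   F   F   F   F
  1   T   F   F   T   F   F   F   F   F   F   F   F   F   F   F   F
  2   T   F   F   T   F   T   F   F   T   F   F   F   F   F   F   F
  3   T   F   F   T   T   T   F   T   T   T   F   F   T   F   F   F
  4   T   F   F   T   T   T   F   T   T   T   F   T   T   T   F   F
  5   T   F   F   T   T   T   T   T   T   T   T   T   T   T   T   T
  6   T   F   F   T   T   T   T   T   T   T   T   T   T   T   T   T

14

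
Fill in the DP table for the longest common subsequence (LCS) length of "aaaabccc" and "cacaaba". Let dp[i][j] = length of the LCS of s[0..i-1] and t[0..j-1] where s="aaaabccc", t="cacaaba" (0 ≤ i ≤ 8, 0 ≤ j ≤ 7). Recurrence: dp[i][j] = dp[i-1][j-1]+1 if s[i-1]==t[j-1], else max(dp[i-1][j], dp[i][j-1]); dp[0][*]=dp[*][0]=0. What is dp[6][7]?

   ''  c  a  c  a  a  b  a
''  0  0  0  0  0  0  0  0
 a  0  0  1  1  1  1  1  1
 a  0  0  1  1  2  2  2  2
 a  0  0  1  1  2  3  3  3
 a  0  0  1  1  2  3  3  4
 b  0  0  1  1  2  3  4  4
 c  0  1  1  2  2  3  4  4
 c  0  1  1  2  2  3  4  4
 c  0  1  1  2  2  3  4  4

4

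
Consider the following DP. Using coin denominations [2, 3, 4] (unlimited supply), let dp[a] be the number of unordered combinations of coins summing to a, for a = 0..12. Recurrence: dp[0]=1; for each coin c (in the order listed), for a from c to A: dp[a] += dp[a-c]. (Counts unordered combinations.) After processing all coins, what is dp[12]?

after  coin     0     1     2     3     4     5     6     7     8     9    10    11    12
          2     1     0     1     0     1     0     1     0     1     0     1     0     1
          3     1     0     1     1     1     1     2     1     2     2     2     2     3
          4     1     0     1     1     2     1     3     2     4     3     5     4     7

7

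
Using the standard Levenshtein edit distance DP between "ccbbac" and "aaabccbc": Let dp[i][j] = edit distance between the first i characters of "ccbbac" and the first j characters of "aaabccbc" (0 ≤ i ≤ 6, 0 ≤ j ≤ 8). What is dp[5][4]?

4

   ''  a  a  a  b  c  c  b  c
''  0  1  2  3  4  5  6  7  8
 c  1  1  2  3  4  4  5  6  7
 c  2  2  2  3  4  4  4  5  6
 b  3  3  3  3  3  4  5  4  5
 b  4  4  4  4  3  4  5  5  5
 a  5  4  4  4  4  4  5  6  6
 c  6  5  5  5  5  4  4  5  6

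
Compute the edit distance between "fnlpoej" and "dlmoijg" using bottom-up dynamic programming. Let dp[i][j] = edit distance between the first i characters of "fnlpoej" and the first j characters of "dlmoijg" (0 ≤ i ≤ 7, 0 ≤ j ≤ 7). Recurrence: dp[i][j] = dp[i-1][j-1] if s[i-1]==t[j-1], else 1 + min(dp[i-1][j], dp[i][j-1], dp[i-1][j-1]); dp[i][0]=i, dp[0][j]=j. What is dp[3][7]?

   ''  d  l  m  o  i  j  g
''  0  1  2  3  4  5  6  7
 f  1  1  2  3  4  5  6  7
 n  2  2  2  3  4  5  6  7
 l  3  3  2  3  4  5  6  7
 p  4  4  3  3  4  5  6  7
 o  5  5  4  4  3  4  5  6
 e  6  6  5  5  4  4  5  6
 j  7  7  6  6  5  5  4  5

7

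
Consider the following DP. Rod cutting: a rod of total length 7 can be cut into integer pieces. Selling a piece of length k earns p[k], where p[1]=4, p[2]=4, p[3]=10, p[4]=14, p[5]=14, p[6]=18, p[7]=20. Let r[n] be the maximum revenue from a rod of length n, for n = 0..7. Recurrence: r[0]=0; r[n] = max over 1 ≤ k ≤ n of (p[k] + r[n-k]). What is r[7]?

   n    0    1    2    3    4    5    6    7
r[n]    0    4    8   12   16   20   24   28

28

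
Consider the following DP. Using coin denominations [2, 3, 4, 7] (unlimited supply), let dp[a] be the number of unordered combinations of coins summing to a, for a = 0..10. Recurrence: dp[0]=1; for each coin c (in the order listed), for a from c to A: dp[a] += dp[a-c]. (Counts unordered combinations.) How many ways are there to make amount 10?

6

after  coin     0     1     2     3     4     5     6     7     8     9    10
          2     1     0     1     0     1     0     1     0     1     0     1
          3     1     0     1     1     1     1     2     1     2     2     2
          4     1     0     1     1     2     1     3     2     4     3     5
          7     1     0     1     1     2     1     3     3     4     4     6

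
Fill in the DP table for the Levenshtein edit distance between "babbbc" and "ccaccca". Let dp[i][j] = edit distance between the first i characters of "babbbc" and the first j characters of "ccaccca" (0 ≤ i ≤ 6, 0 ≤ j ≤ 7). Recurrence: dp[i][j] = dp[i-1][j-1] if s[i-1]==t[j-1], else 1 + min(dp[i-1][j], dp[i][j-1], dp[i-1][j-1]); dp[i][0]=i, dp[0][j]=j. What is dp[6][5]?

   ''  c  c  a  c  c  c  a
''  0  1  2  3  4  5  6  7
 b  1  1  2  3  4  5  6  7
 a  2  2  2  2  3  4  5  6
 b  3  3  3  3  3  4  5  6
 b  4  4  4  4  4  4  5  6
 b  5  5  5  5  5  5  5  6
 c  6  5  5  6  5  5  5  6

5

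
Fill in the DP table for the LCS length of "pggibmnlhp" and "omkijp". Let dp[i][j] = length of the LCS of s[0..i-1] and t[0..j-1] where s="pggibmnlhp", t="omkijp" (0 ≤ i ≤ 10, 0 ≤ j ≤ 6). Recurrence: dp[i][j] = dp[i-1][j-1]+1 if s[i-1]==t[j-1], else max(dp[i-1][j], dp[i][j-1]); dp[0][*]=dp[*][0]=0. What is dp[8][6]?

   ''  o  m  k  i  j  p
''  0  0  0  0  0  0  0
 p  0  0  0  0  0  0  1
 g  0  0  0  0  0  0  1
 g  0  0  0  0  0  0  1
 i  0  0  0  0  1  1  1
 b  0  0  0  0  1  1  1
 m  0  0  1  1  1  1  1
 n  0  0  1  1  1  1  1
 l  0  0  1  1  1  1  1
 h  0  0  1  1  1  1  1
 p  0  0  1  1  1  1  2

1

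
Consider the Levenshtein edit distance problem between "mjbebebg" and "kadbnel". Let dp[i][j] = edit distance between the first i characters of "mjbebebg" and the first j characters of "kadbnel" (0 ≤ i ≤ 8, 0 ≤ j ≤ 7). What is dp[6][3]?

   ''  k  a  d  b  n  e  l
''  0  1  2  3  4  5  6  7
 m  1  1  2  3  4  5  6  7
 j  2  2  2  3  4  5  6  7
 b  3  3  3  3  3  4  5  6
 e  4  4  4  4  4  4  4  5
 b  5  5  5  5  4  5  5  5
 e  6  6  6  6  5  5  5  6
 b  7  7  7  7  6  6  6  6
 g  8  8  8  8  7  7  7  7

6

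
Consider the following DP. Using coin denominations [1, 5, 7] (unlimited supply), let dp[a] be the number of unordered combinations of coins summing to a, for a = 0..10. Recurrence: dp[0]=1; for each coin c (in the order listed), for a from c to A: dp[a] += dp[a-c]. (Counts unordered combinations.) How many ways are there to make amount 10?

4

after  coin     0     1     2     3     4     5     6     7     8     9    10
          1     1     1     1     1     1     1     1     1     1     1     1
          5     1     1     1     1     1     2     2     2     2     2     3
          7     1     1     1     1     1     2     2     3     3     3     4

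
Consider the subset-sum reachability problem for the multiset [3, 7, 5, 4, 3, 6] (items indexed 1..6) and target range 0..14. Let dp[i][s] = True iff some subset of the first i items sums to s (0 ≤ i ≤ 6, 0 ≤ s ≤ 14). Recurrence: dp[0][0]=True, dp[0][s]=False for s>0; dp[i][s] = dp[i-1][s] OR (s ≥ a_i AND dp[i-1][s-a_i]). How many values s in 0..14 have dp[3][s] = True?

7

i\s   0   1   2   3   4   5   6   7   8   9  10  11  12  13  14
  0   T   F   F   F   F   F   F   F   F   F   F   F   F   F   F
  1   T   F   F   T   F   F   F   F   F   F   F   F   F   F   F
  2   T   F   F   T   F   F   F   T   F   F   T   F   F   F   F
  3   T   F   F   T   F   T   F   T   T   F   T   F   T   F   F
  4   T   F   F   T   T   T   F   T   T   T   T   T   T   F   T
  5   T   F   F   T   T   T   T   T   T   T   T   T   T   T   T
  6   T   F   F   T   T   T   T   T   T   T   T   T   T   T   T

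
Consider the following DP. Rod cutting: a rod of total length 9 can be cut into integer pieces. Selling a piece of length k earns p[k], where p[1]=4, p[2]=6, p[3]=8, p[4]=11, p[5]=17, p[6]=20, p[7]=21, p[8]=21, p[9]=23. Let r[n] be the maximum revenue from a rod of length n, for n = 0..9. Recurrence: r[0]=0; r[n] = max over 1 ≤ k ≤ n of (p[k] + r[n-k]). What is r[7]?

   n    0    1    2    3    4    5    6    7    8    9
r[n]    0    4    8   12   16   20   24   28   32   36

28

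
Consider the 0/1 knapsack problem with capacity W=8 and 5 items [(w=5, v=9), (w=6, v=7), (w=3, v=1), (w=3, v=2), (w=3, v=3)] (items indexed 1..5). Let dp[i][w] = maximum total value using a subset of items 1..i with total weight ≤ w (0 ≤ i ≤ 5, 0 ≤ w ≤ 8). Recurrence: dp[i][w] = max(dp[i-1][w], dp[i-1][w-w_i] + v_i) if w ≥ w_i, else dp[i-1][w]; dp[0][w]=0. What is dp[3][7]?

i\w   0   1   2   3   4   5   6   7   8
  0   0   0   0   0   0   0   0   0   0
  1   0   0   0   0   0   9   9   9   9
  2   0   0   0   0   0   9   9   9   9
  3   0   0   0   1   1   9   9   9  10
  4   0   0   0   2   2   9   9   9  11
  5   0   0   0   3   3   9   9   9  12

9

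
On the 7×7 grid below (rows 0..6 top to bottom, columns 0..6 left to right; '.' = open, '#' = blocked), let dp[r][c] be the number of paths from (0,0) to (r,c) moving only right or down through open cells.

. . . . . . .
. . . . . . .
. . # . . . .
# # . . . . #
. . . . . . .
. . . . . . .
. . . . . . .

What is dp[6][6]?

r\c   0   1   2   3   4   5   6
  0   1   1   1   1   1   1   1
  1   1   2   3   4   5   6   7
  2   1   3   0   4   9  15  22
  3   0   0   0   4  13  28   0
  4   0   0   0   4  17  45  45
  5   0   0   0   4  21  66 111
  6   0   0   0   4  25  91 202

202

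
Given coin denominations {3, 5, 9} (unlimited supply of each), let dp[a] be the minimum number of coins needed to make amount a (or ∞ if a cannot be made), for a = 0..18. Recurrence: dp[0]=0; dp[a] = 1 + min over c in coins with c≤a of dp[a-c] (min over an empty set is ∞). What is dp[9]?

1

 a  0  1  2  3  4  5  6  7  8  9 10 11 12 13 14 15 16 17 18
dp  0  -  -  1  -  1  2  -  2  1  2  3  2  3  2  3  4  3  2
(- denotes ∞ / unreachable)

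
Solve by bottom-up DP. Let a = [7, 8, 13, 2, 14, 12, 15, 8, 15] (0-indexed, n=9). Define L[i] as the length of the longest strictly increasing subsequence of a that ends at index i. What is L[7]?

2

   i    0    1    2    3    4    5    6    7    8
a[i]    7    8   13    2   14   12   15    8   15
L[i]    1    2    3    1    4    3    5    2    5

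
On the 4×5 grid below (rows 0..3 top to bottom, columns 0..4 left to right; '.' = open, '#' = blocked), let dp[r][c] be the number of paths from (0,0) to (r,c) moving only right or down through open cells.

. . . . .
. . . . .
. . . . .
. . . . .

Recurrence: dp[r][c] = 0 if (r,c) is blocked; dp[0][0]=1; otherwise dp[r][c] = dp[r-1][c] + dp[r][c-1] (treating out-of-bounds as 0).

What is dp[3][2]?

r\c   0   1   2   3   4
  0   1   1   1   1   1
  1   1   2   3   4   5
  2   1   3   6  10  15
  3   1   4  10  20  35

10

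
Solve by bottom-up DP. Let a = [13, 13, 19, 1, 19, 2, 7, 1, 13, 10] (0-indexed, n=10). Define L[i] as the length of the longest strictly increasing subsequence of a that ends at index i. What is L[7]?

   i    0    1    2    3    4    5    6    7    8    9
a[i]   13   13   19    1   19    2    7    1   13   10
L[i]    1    1    2    1    2    2    3    1    4    4

1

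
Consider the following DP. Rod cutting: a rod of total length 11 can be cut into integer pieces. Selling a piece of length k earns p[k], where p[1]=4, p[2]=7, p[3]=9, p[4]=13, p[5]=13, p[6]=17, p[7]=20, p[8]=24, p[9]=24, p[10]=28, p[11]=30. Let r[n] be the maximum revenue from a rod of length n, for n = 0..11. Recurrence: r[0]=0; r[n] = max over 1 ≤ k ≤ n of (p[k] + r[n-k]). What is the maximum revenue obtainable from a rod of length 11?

44

   n    0    1    2    3    4    5    6    7    8    9   10   11
r[n]    0    4    8   12   16   20   24   28   32   36   40   44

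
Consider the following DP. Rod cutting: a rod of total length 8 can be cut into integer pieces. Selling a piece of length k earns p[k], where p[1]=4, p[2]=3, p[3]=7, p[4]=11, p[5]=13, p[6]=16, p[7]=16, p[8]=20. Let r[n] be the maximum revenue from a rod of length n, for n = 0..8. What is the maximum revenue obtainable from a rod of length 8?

32

   n    0    1    2    3    4    5    6    7    8
r[n]    0    4    8   12   16   20   24   28   32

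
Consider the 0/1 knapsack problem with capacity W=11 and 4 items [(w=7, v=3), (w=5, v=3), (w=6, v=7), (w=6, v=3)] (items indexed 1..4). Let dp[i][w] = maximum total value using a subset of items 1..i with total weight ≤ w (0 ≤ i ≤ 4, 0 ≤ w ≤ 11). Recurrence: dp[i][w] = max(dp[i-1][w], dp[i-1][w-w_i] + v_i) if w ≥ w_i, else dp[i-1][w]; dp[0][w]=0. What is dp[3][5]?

3

i\w   0   1   2   3   4   5   6   7   8   9  10  11
  0   0   0   0   0   0   0   0   0   0   0   0   0
  1   0   0   0   0   0   0   0   3   3   3   3   3
  2   0   0   0   0   0   3   3   3   3   3   3   3
  3   0   0   0   0   0   3   7   7   7   7   7  10
  4   0   0   0   0   0   3   7   7   7   7   7  10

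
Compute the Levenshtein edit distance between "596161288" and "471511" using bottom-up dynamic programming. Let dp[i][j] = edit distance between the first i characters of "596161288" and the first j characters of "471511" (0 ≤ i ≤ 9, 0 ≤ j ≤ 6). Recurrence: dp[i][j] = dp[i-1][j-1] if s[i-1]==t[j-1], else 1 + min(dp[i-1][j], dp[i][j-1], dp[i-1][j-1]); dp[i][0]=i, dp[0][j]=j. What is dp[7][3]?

6

   ''  4  7  1  5  1  1
''  0  1  2  3  4  5  6
 5  1  1  2  3  3  4  5
 9  2  2  2  3  4  4  5
 6  3  3  3  3  4  5  5
 1  4  4  4  3  4  4  5
 6  5  5  5  4  4  5  5
 1  6  6  6  5  5  4  5
 2  7  7  7  6  6  5  5
 8  8  8  8  7  7  6  6
 8  9  9  9  8  8  7  7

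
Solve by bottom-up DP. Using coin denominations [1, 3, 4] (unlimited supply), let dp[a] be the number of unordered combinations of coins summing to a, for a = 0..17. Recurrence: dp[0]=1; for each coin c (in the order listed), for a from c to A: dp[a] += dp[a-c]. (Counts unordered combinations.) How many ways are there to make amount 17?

18

after  coin     0     1     2     3     4     5     6     7     8     9    10    11    12    13    14    15    16    17
          1     1     1     1     1     1     1     1     1     1     1     1     1     1     1     1     1     1     1
          3     1     1     1     2     2     2     3     3     3     4     4     4     5     5     5     6     6     6
          4     1     1     1     2     3     3     4     5     6     7     8     9    11    12    13    15    17    18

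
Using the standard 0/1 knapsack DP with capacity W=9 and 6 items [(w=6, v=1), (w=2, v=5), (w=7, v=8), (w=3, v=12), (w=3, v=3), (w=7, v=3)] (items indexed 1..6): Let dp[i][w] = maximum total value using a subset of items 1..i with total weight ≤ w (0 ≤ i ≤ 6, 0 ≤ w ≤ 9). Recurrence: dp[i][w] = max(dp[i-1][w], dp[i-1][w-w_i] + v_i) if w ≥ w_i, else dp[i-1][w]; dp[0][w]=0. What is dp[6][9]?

i\w   0   1   2   3   4   5   6   7   8   9
  0   0   0   0   0   0   0   0   0   0   0
  1   0   0   0   0   0   0   1   1   1   1
  2   0   0   5   5   5   5   5   5   6   6
  3   0   0   5   5   5   5   5   8   8  13
  4   0   0   5  12  12  17  17  17  17  17
  5   0   0   5  12  12  17  17  17  20  20
  6   0   0   5  12  12  17  17  17  20  20

20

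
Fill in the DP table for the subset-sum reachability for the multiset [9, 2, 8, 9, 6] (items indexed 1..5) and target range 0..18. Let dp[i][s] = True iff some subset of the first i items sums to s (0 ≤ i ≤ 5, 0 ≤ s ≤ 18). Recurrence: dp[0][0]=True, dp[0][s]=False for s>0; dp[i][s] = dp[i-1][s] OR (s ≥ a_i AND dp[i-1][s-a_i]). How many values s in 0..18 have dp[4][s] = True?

8

i\s   0   1   2   3   4   5   6   7   8   9  10  11  12  13  14  15  16  17  18
  0   T   F   F   F   F   F   F   F   F   F   F   F   F   F   F   F   F   F   F
  1   T   F   F   F   F   F   F   F   F   T   F   F   F   F   F   F   F   F   F
  2   T   F   T   F   F   F   F   F   F   T   F   T   F   F   F   F   F   F   F
  3   T   F   T   F   F   F   F   F   T   T   T   T   F   F   F   F   F   T   F
  4   T   F   T   F   F   F   F   F   T   T   T   T   F   F   F   F   F   T   T
  5   T   F   T   F   F   F   T   F   T   T   T   T   F   F   T   T   T   T   T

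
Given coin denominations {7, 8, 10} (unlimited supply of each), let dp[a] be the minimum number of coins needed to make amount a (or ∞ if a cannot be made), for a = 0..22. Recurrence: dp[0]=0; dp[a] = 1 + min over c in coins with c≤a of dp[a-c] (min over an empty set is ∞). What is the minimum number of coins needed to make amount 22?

 a  0  1  2  3  4  5  6  7  8  9 10 11 12 13 14 15 16 17 18 19 20 21 22
dp  0  -  -  -  -  -  -  1  1  -  1  -  -  -  2  2  2  2  2  -  2  3  3
(- denotes ∞ / unreachable)

3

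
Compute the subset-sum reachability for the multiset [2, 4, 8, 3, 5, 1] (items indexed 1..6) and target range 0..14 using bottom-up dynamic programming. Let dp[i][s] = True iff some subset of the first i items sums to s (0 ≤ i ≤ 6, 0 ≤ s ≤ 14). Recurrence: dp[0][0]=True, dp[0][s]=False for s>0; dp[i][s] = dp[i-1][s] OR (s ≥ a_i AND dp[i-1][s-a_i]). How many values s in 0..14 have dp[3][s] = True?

i\s   0   1   2   3   4   5   6   7   8   9  10  11  12  13  14
  0   T   F   F   F   F   F   F   F   F   F   F   F   F   F   F
  1   T   F   T   F   F   F   F   F   F   F   F   F   F   F   F
  2   T   F   T   F   T   F   T   F   F   F   F   F   F   F   F
  3   T   F   T   F   T   F   T   F   T   F   T   F   T   F   T
  4   T   F   T   T   T   T   T   T   T   T   T   T   T   T   T
  5   T   F   T   T   T   T   T   T   T   T   T   T   T   T   T
  6   T   T   T   T   T   T   T   T   T   T   T   T   T   T   T

8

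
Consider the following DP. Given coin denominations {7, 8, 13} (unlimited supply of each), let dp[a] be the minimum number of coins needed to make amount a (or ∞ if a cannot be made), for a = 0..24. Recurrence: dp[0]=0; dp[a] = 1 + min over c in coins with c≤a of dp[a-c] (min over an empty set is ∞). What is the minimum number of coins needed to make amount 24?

 a  0  1  2  3  4  5  6  7  8  9 10 11 12 13 14 15 16 17 18 19 20 21 22 23 24
dp  0  -  -  -  -  -  -  1  1  -  -  -  -  1  2  2  2  -  -  -  2  2  3  3  3
(- denotes ∞ / unreachable)

3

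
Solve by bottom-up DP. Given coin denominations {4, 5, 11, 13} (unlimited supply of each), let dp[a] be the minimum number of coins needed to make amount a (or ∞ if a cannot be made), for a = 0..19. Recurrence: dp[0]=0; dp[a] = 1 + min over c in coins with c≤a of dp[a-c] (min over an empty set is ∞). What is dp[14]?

3

 a  0  1  2  3  4  5  6  7  8  9 10 11 12 13 14 15 16 17 18 19
dp  0  -  -  -  1  1  -  -  2  2  2  1  3  1  3  2  2  2  2  3
(- denotes ∞ / unreachable)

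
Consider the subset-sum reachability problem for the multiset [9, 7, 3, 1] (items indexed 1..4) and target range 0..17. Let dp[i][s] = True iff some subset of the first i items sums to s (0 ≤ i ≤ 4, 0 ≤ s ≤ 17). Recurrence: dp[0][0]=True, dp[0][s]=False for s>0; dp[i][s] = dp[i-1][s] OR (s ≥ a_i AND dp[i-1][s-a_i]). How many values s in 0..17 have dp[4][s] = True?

13

i\s   0   1   2   3   4   5   6   7   8   9  10  11  12  13  14  15  16  17
  0   T   F   F   F   F   F   F   F   F   F   F   F   F   F   F   F   F   F
  1   T   F   F   F   F   F   F   F   F   T   F   F   F   F   F   F   F   F
  2   T   F   F   F   F   F   F   T   F   T   F   F   F   F   F   F   T   F
  3   T   F   F   T   F   F   F   T   F   T   T   F   T   F   F   F   T   F
  4   T   T   F   T   T   F   F   T   T   T   T   T   T   T   F   F   T   T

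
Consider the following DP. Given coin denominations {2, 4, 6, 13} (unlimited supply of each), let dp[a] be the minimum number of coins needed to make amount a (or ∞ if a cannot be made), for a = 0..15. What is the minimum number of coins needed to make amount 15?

2

 a  0  1  2  3  4  5  6  7  8  9 10 11 12 13 14 15
dp  0  -  1  -  1  -  1  -  2  -  2  -  2  1  3  2
(- denotes ∞ / unreachable)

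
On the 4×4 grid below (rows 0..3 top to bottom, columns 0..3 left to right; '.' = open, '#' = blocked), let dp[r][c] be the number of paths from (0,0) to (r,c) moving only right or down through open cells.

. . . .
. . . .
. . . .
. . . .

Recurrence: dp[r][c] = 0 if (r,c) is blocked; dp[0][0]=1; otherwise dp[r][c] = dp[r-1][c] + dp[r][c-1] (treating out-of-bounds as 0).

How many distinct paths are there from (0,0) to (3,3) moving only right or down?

r\c   0   1   2   3
  0   1   1   1   1
  1   1   2   3   4
  2   1   3   6  10
  3   1   4  10  20

20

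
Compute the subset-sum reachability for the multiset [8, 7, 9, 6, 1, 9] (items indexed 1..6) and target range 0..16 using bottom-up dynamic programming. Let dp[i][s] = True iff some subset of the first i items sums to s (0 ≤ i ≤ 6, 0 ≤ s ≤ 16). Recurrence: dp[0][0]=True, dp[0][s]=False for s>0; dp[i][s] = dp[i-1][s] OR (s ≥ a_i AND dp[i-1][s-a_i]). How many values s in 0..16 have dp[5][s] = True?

i\s   0   1   2   3   4   5   6   7   8   9  10  11  12  13  14  15  16
  0   T   F   F   F   F   F   F   F   F   F   F   F   F   F   F   F   F
  1   T   F   F   F   F   F   F   F   T   F   F   F   F   F   F   F   F
  2   T   F   F   F   F   F   F   T   T   F   F   F   F   F   F   T   F
  3   T   F   F   F   F   F   F   T   T   T   F   F   F   F   F   T   T
  4   T   F   F   F   F   F   T   T   T   T   F   F   F   T   T   T   T
  5   T   T   F   F   F   F   T   T   T   T   T   F   F   T   T   T   T
  6   T   T   F   F   F   F   T   T   T   T   T   F   F   T   T   T   T

11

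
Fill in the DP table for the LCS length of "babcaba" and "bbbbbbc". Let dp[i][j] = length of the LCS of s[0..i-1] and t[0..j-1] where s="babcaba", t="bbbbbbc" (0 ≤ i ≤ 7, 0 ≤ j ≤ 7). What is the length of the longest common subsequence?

3

   ''  b  b  b  b  b  b  c
''  0  0  0  0  0  0  0  0
 b  0  1  1  1  1  1  1  1
 a  0  1  1  1  1  1  1  1
 b  0  1  2  2  2  2  2  2
 c  0  1  2  2  2  2  2  3
 a  0  1  2  2  2  2  2  3
 b  0  1  2  3  3  3  3  3
 a  0  1  2  3  3  3  3  3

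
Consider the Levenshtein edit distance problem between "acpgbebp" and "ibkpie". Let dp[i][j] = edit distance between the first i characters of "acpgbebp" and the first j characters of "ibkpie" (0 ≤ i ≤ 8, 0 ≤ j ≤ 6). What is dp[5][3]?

   ''  i  b  k  p  i  e
''  0  1  2  3  4  5  6
 a  1  1  2  3  4  5  6
 c  2  2  2  3  4  5  6
 p  3  3  3  3  3  4  5
 g  4  4  4  4  4  4  5
 b  5  5  4  5  5  5  5
 e  6  6  5  5  6  6  5
 b  7  7  6  6  6  7  6
 p  8  8  7  7  6  7  7

5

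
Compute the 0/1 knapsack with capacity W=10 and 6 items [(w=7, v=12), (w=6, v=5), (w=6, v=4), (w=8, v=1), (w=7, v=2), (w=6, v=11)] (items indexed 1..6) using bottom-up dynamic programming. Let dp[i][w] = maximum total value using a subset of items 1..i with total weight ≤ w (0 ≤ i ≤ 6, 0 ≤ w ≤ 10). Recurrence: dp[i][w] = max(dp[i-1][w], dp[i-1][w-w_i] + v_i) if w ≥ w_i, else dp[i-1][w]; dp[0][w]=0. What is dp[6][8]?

12

i\w   0   1   2   3   4   5   6   7   8   9  10
  0   0   0   0   0   0   0   0   0   0   0   0
  1   0   0   0   0   0   0   0  12  12  12  12
  2   0   0   0   0   0   0   5  12  12  12  12
  3   0   0   0   0   0   0   5  12  12  12  12
  4   0   0   0   0   0   0   5  12  12  12  12
  5   0   0   0   0   0   0   5  12  12  12  12
  6   0   0   0   0   0   0  11  12  12  12  12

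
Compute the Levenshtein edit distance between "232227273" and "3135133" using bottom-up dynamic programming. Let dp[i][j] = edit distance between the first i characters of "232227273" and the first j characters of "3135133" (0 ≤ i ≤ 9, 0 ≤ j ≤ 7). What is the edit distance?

7

   ''  3  1  3  5  1  3  3
''  0  1  2  3  4  5  6  7
 2  1  1  2  3  4  5  6  7
 3  2  1  2  2  3  4  5  6
 2  3  2  2  3  3  4  5  6
 2  4  3  3  3  4  4  5  6
 2  5  4  4  4  4  5  5  6
 7  6  5  5  5  5  5  6  6
 2  7  6  6  6  6  6  6  7
 7  8  7  7  7  7  7  7  7
 3  9  8  8  7  8  8  7  7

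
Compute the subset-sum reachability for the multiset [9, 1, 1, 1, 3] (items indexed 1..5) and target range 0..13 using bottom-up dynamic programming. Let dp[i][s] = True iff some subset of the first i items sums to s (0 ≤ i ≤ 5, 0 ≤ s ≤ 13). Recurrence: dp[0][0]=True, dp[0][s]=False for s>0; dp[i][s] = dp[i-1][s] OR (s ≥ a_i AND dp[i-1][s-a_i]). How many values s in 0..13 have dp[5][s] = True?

i\s   0   1   2   3   4   5   6   7   8   9  10  11  12  13
  0   T   F   F   F   F   F   F   F   F   F   F   F   F   F
  1   T   F   F   F   F   F   F   F   F   T   F   F   F   F
  2   T   T   F   F   F   F   F   F   F   T   T   F   F   F
  3   T   T   T   F   F   F   F   F   F   T   T   T   F   F
  4   T   T   T   T   F   F   F   F   F   T   T   T   T   F
  5   T   T   T   T   T   T   T   F   F   T   T   T   T   T

12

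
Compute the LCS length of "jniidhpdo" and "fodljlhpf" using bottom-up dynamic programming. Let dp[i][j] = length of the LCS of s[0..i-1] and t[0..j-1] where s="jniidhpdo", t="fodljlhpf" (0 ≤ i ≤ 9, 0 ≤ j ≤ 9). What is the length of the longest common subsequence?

3

   ''  f  o  d  l  j  l  h  p  f
''  0  0  0  0  0  0  0  0  0  0
 j  0  0  0  0  0  1  1  1  1  1
 n  0  0  0  0  0  1  1  1  1  1
 i  0  0  0  0  0  1  1  1  1  1
 i  0  0  0  0  0  1  1  1  1  1
 d  0  0  0  1  1  1  1  1  1  1
 h  0  0  0  1  1  1  1  2  2  2
 p  0  0  0  1  1  1  1  2  3  3
 d  0  0  0  1  1  1  1  2  3  3
 o  0  0  1  1  1  1  1  2  3  3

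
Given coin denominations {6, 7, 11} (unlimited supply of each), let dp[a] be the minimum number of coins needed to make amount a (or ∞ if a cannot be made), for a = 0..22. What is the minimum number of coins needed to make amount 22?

 a  0  1  2  3  4  5  6  7  8  9 10 11 12 13 14 15 16 17 18 19 20 21 22
dp  0  -  -  -  -  -  1  1  -  -  -  1  2  2  2  -  -  2  2  3  3  3  2
(- denotes ∞ / unreachable)

2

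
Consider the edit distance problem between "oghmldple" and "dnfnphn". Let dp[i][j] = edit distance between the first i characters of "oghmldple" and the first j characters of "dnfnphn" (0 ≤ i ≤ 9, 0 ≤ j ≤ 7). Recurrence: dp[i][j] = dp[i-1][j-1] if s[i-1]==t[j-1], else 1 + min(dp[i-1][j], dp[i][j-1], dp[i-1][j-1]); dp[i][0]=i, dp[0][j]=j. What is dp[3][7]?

6

   ''  d  n  f  n  p  h  n
''  0  1  2  3  4  5  6  7
 o  1  1  2  3  4  5  6  7
 g  2  2  2  3  4  5  6  7
 h  3  3  3  3  4  5  5  6
 m  4  4  4  4  4  5  6  6
 l  5  5  5  5  5  5  6  7
 d  6  5  6  6  6  6  6  7
 p  7  6  6  7  7  6  7  7
 l  8  7  7  7  8  7  7  8
 e  9  8  8  8  8  8  8  8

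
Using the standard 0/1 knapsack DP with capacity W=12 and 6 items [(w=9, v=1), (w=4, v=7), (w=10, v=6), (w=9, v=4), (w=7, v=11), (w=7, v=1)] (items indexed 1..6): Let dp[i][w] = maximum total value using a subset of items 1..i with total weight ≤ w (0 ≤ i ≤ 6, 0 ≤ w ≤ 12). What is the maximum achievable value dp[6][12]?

i\w   0   1   2   3   4   5   6   7   8   9  10  11  12
  0   0   0   0   0   0   0   0   0   0   0   0   0   0
  1   0   0   0   0   0   0   0   0   0   1   1   1   1
  2   0   0   0   0   7   7   7   7   7   7   7   7   7
  3   0   0   0   0   7   7   7   7   7   7   7   7   7
  4   0   0   0   0   7   7   7   7   7   7   7   7   7
  5   0   0   0   0   7   7   7  11  11  11  11  18  18
  6   0   0   0   0   7   7   7  11  11  11  11  18  18

18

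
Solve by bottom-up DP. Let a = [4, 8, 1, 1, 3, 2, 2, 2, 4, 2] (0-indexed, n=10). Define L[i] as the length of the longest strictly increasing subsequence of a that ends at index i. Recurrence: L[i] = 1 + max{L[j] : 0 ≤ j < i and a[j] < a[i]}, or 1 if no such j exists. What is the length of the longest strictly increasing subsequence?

   i    0    1    2    3    4    5    6    7    8    9
a[i]    4    8    1    1    3    2    2    2    4    2
L[i]    1    2    1    1    2    2    2    2    3    2

3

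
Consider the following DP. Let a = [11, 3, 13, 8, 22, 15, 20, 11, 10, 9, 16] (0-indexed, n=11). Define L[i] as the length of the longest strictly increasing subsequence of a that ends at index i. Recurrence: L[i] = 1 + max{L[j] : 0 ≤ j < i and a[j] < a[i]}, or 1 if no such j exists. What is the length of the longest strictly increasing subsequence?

4

   i    0    1    2    3    4    5    6    7    8    9   10
a[i]   11    3   13    8   22   15   20   11   10    9   16
L[i]    1    1    2    2    3    3    4    3    3    3    4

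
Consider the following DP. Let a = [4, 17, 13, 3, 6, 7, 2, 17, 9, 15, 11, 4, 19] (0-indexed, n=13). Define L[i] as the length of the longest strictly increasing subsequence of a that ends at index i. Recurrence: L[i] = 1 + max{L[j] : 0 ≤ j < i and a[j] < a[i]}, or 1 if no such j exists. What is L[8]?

   i    0    1    2    3    4    5    6    7    8    9   10   11   12
a[i]    4   17   13    3    6    7    2   17    9   15   11    4   19
L[i]    1    2    2    1    2    3    1    4    4    5    5    2    6

4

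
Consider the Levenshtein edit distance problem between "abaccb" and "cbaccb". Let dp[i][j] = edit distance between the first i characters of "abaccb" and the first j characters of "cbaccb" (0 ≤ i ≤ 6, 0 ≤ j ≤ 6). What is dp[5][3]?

   ''  c  b  a  c  c  b
''  0  1  2  3  4  5  6
 a  1  1  2  2  3  4  5
 b  2  2  1  2  3  4  4
 a  3  3  2  1  2  3  4
 c  4  3  3  2  1  2  3
 c  5  4  4  3  2  1  2
 b  6  5  4  4  3  2  1

3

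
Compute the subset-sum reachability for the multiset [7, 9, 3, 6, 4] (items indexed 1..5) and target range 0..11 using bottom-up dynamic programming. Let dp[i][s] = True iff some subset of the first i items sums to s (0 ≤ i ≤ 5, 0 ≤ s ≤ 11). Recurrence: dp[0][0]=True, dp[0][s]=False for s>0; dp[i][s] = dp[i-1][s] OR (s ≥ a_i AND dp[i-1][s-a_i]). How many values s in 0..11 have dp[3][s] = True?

5

i\s   0   1   2   3   4   5   6   7   8   9  10  11
  0   T   F   F   F   F   F   F   F   F   F   F   F
  1   T   F   F   F   F   F   F   T   F   F   F   F
  2   T   F   F   F   F   F   F   T   F   T   F   F
  3   T   F   F   T   F   F   F   T   F   T   T   F
  4   T   F   F   T   F   F   T   T   F   T   T   F
  5   T   F   F   T   T   F   T   T   F   T   T   T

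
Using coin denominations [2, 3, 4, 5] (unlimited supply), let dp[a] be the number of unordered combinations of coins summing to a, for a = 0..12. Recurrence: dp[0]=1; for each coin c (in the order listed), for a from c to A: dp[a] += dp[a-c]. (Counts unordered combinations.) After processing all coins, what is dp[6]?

3

after  coin     0     1     2     3     4     5     6     7     8     9    10    11    12
          2     1     0     1     0     1     0     1     0     1     0     1     0     1
          3     1     0     1     1     1     1     2     1     2     2     2     2     3
          4     1     0     1     1     2     1     3     2     4     3     5     4     7
          5     1     0     1     1     2     2     3     3     5     5     7     7    10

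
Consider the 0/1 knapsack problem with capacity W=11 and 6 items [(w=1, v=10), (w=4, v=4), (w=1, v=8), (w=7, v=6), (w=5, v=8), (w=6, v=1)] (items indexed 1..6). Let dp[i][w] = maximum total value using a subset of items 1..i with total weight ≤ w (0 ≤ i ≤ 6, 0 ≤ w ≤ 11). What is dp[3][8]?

i\w   0   1   2   3   4   5   6   7   8   9  10  11
  0   0   0   0   0   0   0   0   0   0   0   0   0
  1   0  10  10  10  10  10  10  10  10  10  10  10
  2   0  10  10  10  10  14  14  14  14  14  14  14
  3   0  10  18  18  18  18  22  22  22  22  22  22
  4   0  10  18  18  18  18  22  22  22  24  24  24
  5   0  10  18  18  18  18  22  26  26  26  26  30
  6   0  10  18  18  18  18  22  26  26  26  26  30

22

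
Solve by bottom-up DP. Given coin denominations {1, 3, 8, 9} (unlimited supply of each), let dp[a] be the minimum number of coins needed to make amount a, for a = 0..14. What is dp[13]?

 a  0  1  2  3  4  5  6  7  8  9 10 11 12 13 14
dp  0  1  2  1  2  3  2  3  1  1  2  2  2  3  3

3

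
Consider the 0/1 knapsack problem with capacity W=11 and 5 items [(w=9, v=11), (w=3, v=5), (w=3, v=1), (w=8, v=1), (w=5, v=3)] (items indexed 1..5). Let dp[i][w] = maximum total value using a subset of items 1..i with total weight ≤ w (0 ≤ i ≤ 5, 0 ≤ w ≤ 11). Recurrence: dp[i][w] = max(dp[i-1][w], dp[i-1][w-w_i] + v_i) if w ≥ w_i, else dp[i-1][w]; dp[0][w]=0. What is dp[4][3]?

5

i\w   0   1   2   3   4   5   6   7   8   9  10  11
  0   0   0   0   0   0   0   0   0   0   0   0   0
  1   0   0   0   0   0   0   0   0   0  11  11  11
  2   0   0   0   5   5   5   5   5   5  11  11  11
  3   0   0   0   5   5   5   6   6   6  11  11  11
  4   0   0   0   5   5   5   6   6   6  11  11  11
  5   0   0   0   5   5   5   6   6   8  11  11  11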